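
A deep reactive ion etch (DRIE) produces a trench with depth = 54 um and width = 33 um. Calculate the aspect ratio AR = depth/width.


Step 1: AR = depth / width
Step 2: AR = 54 / 33
AR = 1.6


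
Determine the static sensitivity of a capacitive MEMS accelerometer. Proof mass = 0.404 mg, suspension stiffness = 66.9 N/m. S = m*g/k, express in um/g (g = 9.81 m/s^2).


Step 1: Convert mass: m = 0.404 mg = 4.04e-07 kg
Step 2: S = m * g / k = 4.04e-07 * 9.81 / 66.9
Step 3: S = 5.92e-08 m/g
Step 4: Convert to um/g: S = 0.059 um/g


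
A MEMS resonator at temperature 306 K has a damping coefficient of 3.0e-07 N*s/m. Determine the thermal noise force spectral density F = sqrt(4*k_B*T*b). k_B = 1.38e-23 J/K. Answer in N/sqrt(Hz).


Step 1: Compute 4 * k_B * T * b
= 4 * 1.38e-23 * 306 * 3.0e-07
= 5.0674e-27 N^2/Hz
Step 2: F_noise = sqrt(5.0674e-27)
F_noise = 7.12e-14 N/sqrt(Hz)


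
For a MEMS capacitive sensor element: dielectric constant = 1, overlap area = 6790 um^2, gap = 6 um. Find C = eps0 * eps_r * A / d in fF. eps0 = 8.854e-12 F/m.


Step 1: Convert area to m^2: A = 6790e-12 m^2
Step 2: Convert gap to m: d = 6e-6 m
Step 3: C = eps0 * eps_r * A / d
C = 8.854e-12 * 1 * 6790e-12 / 6e-6
Step 4: Convert to fF (multiply by 1e15).
C = 10.02 fF


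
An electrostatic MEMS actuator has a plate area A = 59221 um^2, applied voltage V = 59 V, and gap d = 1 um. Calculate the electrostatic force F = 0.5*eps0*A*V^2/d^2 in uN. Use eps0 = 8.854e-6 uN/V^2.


Step 1: Identify parameters.
eps0 = 8.854e-6 uN/V^2, A = 59221 um^2, V = 59 V, d = 1 um
Step 2: Compute V^2 = 59^2 = 3481
Step 3: Compute d^2 = 1^2 = 1
Step 4: F = 0.5 * 8.854e-6 * 59221 * 3481 / 1
F = 912.619 uN


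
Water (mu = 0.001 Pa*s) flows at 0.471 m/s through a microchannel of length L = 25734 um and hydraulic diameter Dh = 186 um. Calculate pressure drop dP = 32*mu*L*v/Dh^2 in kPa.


Step 1: Convert to SI: L = 25734e-6 m, Dh = 186e-6 m
Step 2: dP = 32 * 0.001 * 25734e-6 * 0.471 / (186e-6)^2
Step 3: dP = 11211.20 Pa
Step 4: Convert to kPa: dP = 11.21 kPa


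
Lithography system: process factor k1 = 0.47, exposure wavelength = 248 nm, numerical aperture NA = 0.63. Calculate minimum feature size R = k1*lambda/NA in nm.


Step 1: Identify values: k1 = 0.47, lambda = 248 nm, NA = 0.63
Step 2: R = k1 * lambda / NA
R = 0.47 * 248 / 0.63
R = 185.0 nm


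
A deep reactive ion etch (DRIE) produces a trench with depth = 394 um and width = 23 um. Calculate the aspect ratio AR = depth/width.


Step 1: AR = depth / width
Step 2: AR = 394 / 23
AR = 17.1


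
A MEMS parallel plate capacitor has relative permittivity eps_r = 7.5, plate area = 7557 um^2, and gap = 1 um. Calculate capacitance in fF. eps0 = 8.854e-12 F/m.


Step 1: Convert area to m^2: A = 7557e-12 m^2
Step 2: Convert gap to m: d = 1e-6 m
Step 3: C = eps0 * eps_r * A / d
C = 8.854e-12 * 7.5 * 7557e-12 / 1e-6
Step 4: Convert to fF (multiply by 1e15).
C = 501.82 fF


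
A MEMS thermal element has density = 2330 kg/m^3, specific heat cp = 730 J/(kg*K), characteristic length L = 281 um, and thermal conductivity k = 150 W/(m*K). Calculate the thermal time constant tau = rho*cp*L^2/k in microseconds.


Step 1: Convert L to m: L = 281e-6 m
Step 2: L^2 = (281e-6)^2 = 7.8961e-08 m^2
Step 3: tau = 2330 * 730 * 7.8961e-08 / 150 = 8.953651e-04 s
Step 4: Convert to microseconds (multiply by 1e6).
tau = 895.365 us


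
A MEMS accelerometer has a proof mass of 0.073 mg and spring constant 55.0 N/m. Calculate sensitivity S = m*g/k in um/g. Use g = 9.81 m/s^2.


Step 1: Convert mass: m = 0.073 mg = 7.30e-08 kg
Step 2: S = m * g / k = 7.30e-08 * 9.81 / 55.0
Step 3: S = 1.30e-08 m/g
Step 4: Convert to um/g: S = 0.013 um/g


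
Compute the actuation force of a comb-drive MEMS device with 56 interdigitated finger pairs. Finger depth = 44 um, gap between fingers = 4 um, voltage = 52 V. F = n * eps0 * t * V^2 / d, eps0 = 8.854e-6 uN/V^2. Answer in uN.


Step 1: Parameters: n=56, eps0=8.854e-6 uN/V^2, t=44 um, V=52 V, d=4 um
Step 2: V^2 = 2704
Step 3: F = 56 * 8.854e-6 * 44 * 2704 / 4
F = 14.748 uN


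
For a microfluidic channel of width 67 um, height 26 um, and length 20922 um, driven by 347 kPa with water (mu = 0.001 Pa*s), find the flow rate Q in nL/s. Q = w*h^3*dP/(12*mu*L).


Step 1: Convert all dimensions to SI (meters).
w = 67e-6 m, h = 26e-6 m, L = 20922e-6 m, dP = 347e3 Pa
Step 2: Q = w * h^3 * dP / (12 * mu * L)
Q = 67e-6 * (26e-6)^3 * 347e3 / (12 * 0.001 * 20922e-6) = 1.62757075e-09 m^3/s
Step 3: Convert Q from m^3/s to nL/s (1 m^3 = 1e12 nL, so multiply by 1e12).
Q = 1627.571 nL/s


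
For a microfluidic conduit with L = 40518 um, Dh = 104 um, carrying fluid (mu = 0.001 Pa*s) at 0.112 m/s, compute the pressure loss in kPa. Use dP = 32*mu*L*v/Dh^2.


Step 1: Convert to SI: L = 40518e-6 m, Dh = 104e-6 m
Step 2: dP = 32 * 0.001 * 40518e-6 * 0.112 / (104e-6)^2
Step 3: dP = 13426.08 Pa
Step 4: Convert to kPa: dP = 13.43 kPa


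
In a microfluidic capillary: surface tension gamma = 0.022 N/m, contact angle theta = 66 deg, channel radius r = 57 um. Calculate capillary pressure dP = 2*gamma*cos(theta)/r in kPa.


Step 1: cos(66 deg) = 0.4067
Step 2: Convert r to m: r = 57e-6 m
Step 3: dP = 2 * 0.022 * 0.4067 / 57e-6 = 313.9 Pa
Step 4: Convert Pa to kPa (divide by 1000).
dP = 0.31 kPa


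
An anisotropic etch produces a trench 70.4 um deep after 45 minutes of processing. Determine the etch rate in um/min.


Step 1: Etch rate = depth / time
Step 2: rate = 70.4 / 45
rate = 1.564 um/min


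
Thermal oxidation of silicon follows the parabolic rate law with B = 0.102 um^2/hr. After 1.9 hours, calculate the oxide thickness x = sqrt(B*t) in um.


Step 1: Compute B*t = 0.102 * 1.9 = 0.1938
Step 2: x = sqrt(0.1938)
x = 0.44 um


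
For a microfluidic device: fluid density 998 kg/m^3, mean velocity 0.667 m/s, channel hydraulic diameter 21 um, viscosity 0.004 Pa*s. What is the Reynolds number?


Step 1: Convert Dh to meters: Dh = 21e-6 m
Step 2: Re = rho * v * Dh / mu
Re = 998 * 0.667 * 21e-6 / 0.004
Re = 3.495


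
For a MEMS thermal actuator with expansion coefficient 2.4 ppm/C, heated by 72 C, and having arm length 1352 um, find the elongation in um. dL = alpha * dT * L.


Step 1: Convert CTE: alpha = 2.4 ppm/C = 2.4e-6 /C
Step 2: dL = 2.4e-6 * 72 * 1352
dL = 0.2336 um


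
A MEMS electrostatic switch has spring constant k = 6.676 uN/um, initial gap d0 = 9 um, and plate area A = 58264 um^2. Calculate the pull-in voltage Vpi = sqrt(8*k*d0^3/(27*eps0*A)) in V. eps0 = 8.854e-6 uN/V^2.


Step 1: Compute numerator: 8 * k * d0^3 = 8 * 6.676 * 9^3 = 38934.432
Step 2: Compute denominator: 27 * eps0 * A = 27 * 8.854e-6 * 58264 = 13.928475
Step 3: Vpi = sqrt(38934.432 / 13.928475)
Vpi = 52.87 V


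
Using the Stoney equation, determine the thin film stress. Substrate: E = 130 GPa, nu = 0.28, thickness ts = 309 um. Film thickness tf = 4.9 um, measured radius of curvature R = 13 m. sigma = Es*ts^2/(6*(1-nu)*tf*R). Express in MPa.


Step 1: Compute numerator: Es * ts^2 = 130 * 309^2 = 12412530 (GPa*um^2)
Step 2: Compute denominator (R in um): 6*(1-nu)*tf*R = 6*0.72*4.9*13e6 = 275184000.0 (um^2)
Step 3: sigma (GPa) = 12412530 / 275184000.0 = 4.5106e-02 GPa
Step 4: Convert to MPa (x1000): sigma = 45.1 MPa


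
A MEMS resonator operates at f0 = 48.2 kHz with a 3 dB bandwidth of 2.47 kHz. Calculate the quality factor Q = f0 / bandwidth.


Step 1: Q = f0 / bandwidth
Step 2: Q = 48.2 / 2.47
Q = 19.5


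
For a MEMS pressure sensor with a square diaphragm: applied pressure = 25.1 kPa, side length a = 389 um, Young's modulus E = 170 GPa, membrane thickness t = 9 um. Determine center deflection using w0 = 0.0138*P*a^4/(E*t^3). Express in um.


Step 1: Convert pressure to compatible units (E is in GPa, so P in GPa).
P = 25.1 kPa = 25.1e-6 GPa
Step 2: Compute numerator: 0.0138 * P * a^4.
a^4 = 389^4 = 22898045041
numerator = 0.0138 * 25.1e-6 * 22898045041 = 7.931e+03
Step 3: Compute denominator: E * t^3 = 170 * 9^3 = 123930
Step 4: w0 = numerator / denominator = 7.931e+03 / 123930 = 0.064 um


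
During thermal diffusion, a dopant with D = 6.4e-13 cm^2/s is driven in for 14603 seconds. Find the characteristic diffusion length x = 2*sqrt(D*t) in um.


Step 1: Compute D*t = 6.4e-13 * 14603 = 9.34592e-09 cm^2
Step 2: sqrt(D*t) = 9.66743e-05 cm
Step 3: x = 2 * 9.66743e-05 cm = 1.933486e-04 cm
Step 4: Convert to um (1 cm = 1e4 um): x = 1.933 um


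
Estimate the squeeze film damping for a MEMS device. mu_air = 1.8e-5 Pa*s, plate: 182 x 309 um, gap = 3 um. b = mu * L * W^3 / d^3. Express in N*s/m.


Step 1: Convert to SI.
L = 182e-6 m, W = 309e-6 m, d = 3e-6 m
Step 2: W^3 = (309e-6)^3 = 2.95e-11 m^3
Step 3: d^3 = (3e-6)^3 = 2.70e-17 m^3
Step 4: b = 1.8e-5 * 182e-6 * 2.95e-11 / 2.70e-17
b = 3.58e-03 N*s/m


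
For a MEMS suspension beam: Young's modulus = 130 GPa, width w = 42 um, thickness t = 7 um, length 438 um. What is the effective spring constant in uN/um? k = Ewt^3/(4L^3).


Step 1: Convert E to consistent units (1 GPa = 1000 uN/um^2).
E = 130 GPa = 130000 uN/um^2
Step 2: Compute t^3 = 7^3 = 343
Step 3: Compute L^3 = 438^3 = 84027672
Step 4: k = 130000 * 42 * 343 / (4 * 84027672)
k = 5.5719 uN/um


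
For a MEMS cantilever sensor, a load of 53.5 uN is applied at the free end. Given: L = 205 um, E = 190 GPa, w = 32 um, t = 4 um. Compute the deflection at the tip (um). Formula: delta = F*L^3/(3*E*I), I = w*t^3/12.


Step 1: Calculate the second moment of area.
I = w * t^3 / 12 = 32 * 4^3 / 12 = 170.6667 um^4
Step 2: Convert E to consistent units (1 GPa = 1000 uN/um^2).
E = 190 GPa = 190000 uN/um^2
Step 3: Calculate tip deflection.
delta = F * L^3 / (3 * E * I)
delta = 53.5 * 205^3 / (3 * 190000 * 170.6667)
delta = 4.738 um


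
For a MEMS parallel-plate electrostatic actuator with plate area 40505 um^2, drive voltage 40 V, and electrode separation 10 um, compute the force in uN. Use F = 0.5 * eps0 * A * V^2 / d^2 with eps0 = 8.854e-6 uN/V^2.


Step 1: Identify parameters.
eps0 = 8.854e-6 uN/V^2, A = 40505 um^2, V = 40 V, d = 10 um
Step 2: Compute V^2 = 40^2 = 1600
Step 3: Compute d^2 = 10^2 = 100
Step 4: F = 0.5 * 8.854e-6 * 40505 * 1600 / 100
F = 2.869 uN


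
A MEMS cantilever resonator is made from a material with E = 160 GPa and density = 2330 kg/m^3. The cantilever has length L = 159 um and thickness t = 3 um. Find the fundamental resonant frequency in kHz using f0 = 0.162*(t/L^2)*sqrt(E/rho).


Step 1: Convert units to SI.
t_SI = 3e-6 m, L_SI = 159e-6 m
Step 2: Calculate sqrt(E/rho).
sqrt(160e9 / 2330) = 8286.71 m/s
Step 3: Compute f0.
f0 = 0.162 * 3e-6 / (159e-6)^2 * 8286.71 = 159303.1 Hz = 159.3 kHz


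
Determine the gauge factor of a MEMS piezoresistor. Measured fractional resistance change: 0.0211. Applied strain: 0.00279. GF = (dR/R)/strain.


Step 1: Identify values.
dR/R = 0.0211, strain = 0.00279
Step 2: GF = (dR/R) / strain = 0.0211 / 0.00279
GF = 7.6


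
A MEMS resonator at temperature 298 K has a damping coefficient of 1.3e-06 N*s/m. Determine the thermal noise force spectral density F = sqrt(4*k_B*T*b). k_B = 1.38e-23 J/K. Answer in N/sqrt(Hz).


Step 1: Compute 4 * k_B * T * b
= 4 * 1.38e-23 * 298 * 1.3e-06
= 2.1384e-26 N^2/Hz
Step 2: F_noise = sqrt(2.1384e-26)
F_noise = 1.46e-13 N/sqrt(Hz)


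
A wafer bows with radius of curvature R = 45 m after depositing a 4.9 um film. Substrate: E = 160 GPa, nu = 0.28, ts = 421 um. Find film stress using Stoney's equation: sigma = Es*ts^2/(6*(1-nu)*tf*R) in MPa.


Step 1: Compute numerator: Es * ts^2 = 160 * 421^2 = 28358560 (GPa*um^2)
Step 2: Compute denominator (R in um): 6*(1-nu)*tf*R = 6*0.72*4.9*45e6 = 952560000.0 (um^2)
Step 3: sigma (GPa) = 28358560 / 952560000.0 = 2.9771e-02 GPa
Step 4: Convert to MPa (x1000): sigma = 29.8 MPa


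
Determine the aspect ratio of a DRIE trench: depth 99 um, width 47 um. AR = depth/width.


Step 1: AR = depth / width
Step 2: AR = 99 / 47
AR = 2.1


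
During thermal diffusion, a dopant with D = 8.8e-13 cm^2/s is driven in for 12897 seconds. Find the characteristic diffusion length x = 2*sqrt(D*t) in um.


Step 1: Compute D*t = 8.8e-13 * 12897 = 1.134936e-08 cm^2
Step 2: sqrt(D*t) = 1.06533e-04 cm
Step 3: x = 2 * 1.06533e-04 cm = 2.13066e-04 cm
Step 4: Convert to um (1 cm = 1e4 um): x = 2.131 um


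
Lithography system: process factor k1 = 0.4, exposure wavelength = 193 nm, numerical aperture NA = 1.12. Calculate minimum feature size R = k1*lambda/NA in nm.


Step 1: Identify values: k1 = 0.4, lambda = 193 nm, NA = 1.12
Step 2: R = k1 * lambda / NA
R = 0.4 * 193 / 1.12
R = 68.9 nm


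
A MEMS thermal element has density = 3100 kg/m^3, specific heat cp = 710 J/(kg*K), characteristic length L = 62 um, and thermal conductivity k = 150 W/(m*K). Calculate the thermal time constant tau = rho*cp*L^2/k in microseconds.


Step 1: Convert L to m: L = 62e-6 m
Step 2: L^2 = (62e-6)^2 = 3.844e-09 m^2
Step 3: tau = 3100 * 710 * 3.844e-09 / 150 = 5.640429e-05 s
Step 4: Convert to microseconds (multiply by 1e6).
tau = 56.404 us


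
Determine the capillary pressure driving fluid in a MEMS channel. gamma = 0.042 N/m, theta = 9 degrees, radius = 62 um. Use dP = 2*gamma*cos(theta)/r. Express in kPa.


Step 1: cos(9 deg) = 0.9877
Step 2: Convert r to m: r = 62e-6 m
Step 3: dP = 2 * 0.042 * 0.9877 / 62e-6 = 1338.2 Pa
Step 4: Convert Pa to kPa (divide by 1000).
dP = 1.34 kPa


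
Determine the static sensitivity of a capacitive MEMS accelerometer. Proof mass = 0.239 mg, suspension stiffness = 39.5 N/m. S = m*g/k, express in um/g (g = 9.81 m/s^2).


Step 1: Convert mass: m = 0.239 mg = 2.39e-07 kg
Step 2: S = m * g / k = 2.39e-07 * 9.81 / 39.5
Step 3: S = 5.94e-08 m/g
Step 4: Convert to um/g: S = 0.059 um/g


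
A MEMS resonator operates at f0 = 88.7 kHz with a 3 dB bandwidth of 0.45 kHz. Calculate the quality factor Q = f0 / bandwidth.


Step 1: Q = f0 / bandwidth
Step 2: Q = 88.7 / 0.45
Q = 197.1


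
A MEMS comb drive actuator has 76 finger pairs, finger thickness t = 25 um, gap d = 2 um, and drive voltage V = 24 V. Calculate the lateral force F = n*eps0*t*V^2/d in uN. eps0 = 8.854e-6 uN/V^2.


Step 1: Parameters: n=76, eps0=8.854e-6 uN/V^2, t=25 um, V=24 V, d=2 um
Step 2: V^2 = 576
Step 3: F = 76 * 8.854e-6 * 25 * 576 / 2
F = 4.845 uN


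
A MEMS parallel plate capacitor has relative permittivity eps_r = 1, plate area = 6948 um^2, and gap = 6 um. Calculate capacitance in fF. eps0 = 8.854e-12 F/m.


Step 1: Convert area to m^2: A = 6948e-12 m^2
Step 2: Convert gap to m: d = 6e-6 m
Step 3: C = eps0 * eps_r * A / d
C = 8.854e-12 * 1 * 6948e-12 / 6e-6
Step 4: Convert to fF (multiply by 1e15).
C = 10.25 fF


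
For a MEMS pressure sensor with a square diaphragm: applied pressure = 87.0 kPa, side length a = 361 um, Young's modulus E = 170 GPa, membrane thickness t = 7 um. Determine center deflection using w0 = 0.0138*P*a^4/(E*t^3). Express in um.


Step 1: Convert pressure to compatible units (E is in GPa, so P in GPa).
P = 87.0 kPa = 87.0e-6 GPa
Step 2: Compute numerator: 0.0138 * P * a^4.
a^4 = 361^4 = 16983563041
numerator = 0.0138 * 87.0e-6 * 16983563041 = 2.03905e+04
Step 3: Compute denominator: E * t^3 = 170 * 7^3 = 58310
Step 4: w0 = numerator / denominator = 2.03905e+04 / 58310 = 0.3497 um


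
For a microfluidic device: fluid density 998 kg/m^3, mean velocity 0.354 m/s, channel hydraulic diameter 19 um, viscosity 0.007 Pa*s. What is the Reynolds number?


Step 1: Convert Dh to meters: Dh = 19e-6 m
Step 2: Re = rho * v * Dh / mu
Re = 998 * 0.354 * 19e-6 / 0.007
Re = 0.959


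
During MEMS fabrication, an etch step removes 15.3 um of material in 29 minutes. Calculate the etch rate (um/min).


Step 1: Etch rate = depth / time
Step 2: rate = 15.3 / 29
rate = 0.528 um/min


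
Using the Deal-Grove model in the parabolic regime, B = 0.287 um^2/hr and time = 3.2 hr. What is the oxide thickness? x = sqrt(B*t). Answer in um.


Step 1: Compute B*t = 0.287 * 3.2 = 0.9184
Step 2: x = sqrt(0.9184)
x = 0.958 um


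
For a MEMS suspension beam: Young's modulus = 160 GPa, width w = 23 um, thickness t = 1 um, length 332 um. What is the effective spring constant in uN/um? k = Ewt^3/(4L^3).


Step 1: Convert E to consistent units (1 GPa = 1000 uN/um^2).
E = 160 GPa = 160000 uN/um^2
Step 2: Compute t^3 = 1^3 = 1
Step 3: Compute L^3 = 332^3 = 36594368
Step 4: k = 160000 * 23 * 1 / (4 * 36594368)
k = 0.0251 uN/um


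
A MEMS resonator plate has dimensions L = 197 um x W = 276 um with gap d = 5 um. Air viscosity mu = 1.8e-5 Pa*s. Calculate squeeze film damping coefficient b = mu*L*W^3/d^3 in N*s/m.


Step 1: Convert to SI.
L = 197e-6 m, W = 276e-6 m, d = 5e-6 m
Step 2: W^3 = (276e-6)^3 = 2.10e-11 m^3
Step 3: d^3 = (5e-6)^3 = 1.25e-16 m^3
Step 4: b = 1.8e-5 * 197e-6 * 2.10e-11 / 1.25e-16
b = 5.96e-04 N*s/m


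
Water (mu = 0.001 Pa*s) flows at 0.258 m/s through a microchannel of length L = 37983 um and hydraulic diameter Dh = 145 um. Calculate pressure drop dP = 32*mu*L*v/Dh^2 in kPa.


Step 1: Convert to SI: L = 37983e-6 m, Dh = 145e-6 m
Step 2: dP = 32 * 0.001 * 37983e-6 * 0.258 / (145e-6)^2
Step 3: dP = 14914.99 Pa
Step 4: Convert to kPa: dP = 14.91 kPa


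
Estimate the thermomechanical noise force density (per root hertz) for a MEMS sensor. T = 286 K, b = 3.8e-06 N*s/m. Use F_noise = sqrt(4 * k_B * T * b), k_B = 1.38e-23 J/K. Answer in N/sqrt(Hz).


Step 1: Compute 4 * k_B * T * b
= 4 * 1.38e-23 * 286 * 3.8e-06
= 5.9991e-26 N^2/Hz
Step 2: F_noise = sqrt(5.9991e-26)
F_noise = 2.45e-13 N/sqrt(Hz)


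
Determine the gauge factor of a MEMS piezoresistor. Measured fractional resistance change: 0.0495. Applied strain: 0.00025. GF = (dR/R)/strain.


Step 1: Identify values.
dR/R = 0.0495, strain = 0.00025
Step 2: GF = (dR/R) / strain = 0.0495 / 0.00025
GF = 198.0


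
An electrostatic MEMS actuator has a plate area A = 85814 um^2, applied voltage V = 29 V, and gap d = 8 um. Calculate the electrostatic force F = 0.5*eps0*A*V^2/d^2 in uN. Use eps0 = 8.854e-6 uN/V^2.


Step 1: Identify parameters.
eps0 = 8.854e-6 uN/V^2, A = 85814 um^2, V = 29 V, d = 8 um
Step 2: Compute V^2 = 29^2 = 841
Step 3: Compute d^2 = 8^2 = 64
Step 4: F = 0.5 * 8.854e-6 * 85814 * 841 / 64
F = 4.992 uN


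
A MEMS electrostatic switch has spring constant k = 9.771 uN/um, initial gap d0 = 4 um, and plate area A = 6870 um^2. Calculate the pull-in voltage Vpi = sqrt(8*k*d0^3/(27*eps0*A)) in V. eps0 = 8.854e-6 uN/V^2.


Step 1: Compute numerator: 8 * k * d0^3 = 8 * 9.771 * 4^3 = 5002.752
Step 2: Compute denominator: 27 * eps0 * A = 27 * 8.854e-6 * 6870 = 1.642328
Step 3: Vpi = sqrt(5002.752 / 1.642328)
Vpi = 55.19 V


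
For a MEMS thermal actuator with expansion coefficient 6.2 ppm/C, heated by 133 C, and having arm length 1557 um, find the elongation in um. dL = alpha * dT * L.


Step 1: Convert CTE: alpha = 6.2 ppm/C = 6.2e-6 /C
Step 2: dL = 6.2e-6 * 133 * 1557
dL = 1.2839 um


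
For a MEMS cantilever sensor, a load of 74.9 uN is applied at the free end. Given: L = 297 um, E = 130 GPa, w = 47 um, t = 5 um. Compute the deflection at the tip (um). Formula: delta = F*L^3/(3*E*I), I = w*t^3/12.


Step 1: Calculate the second moment of area.
I = w * t^3 / 12 = 47 * 5^3 / 12 = 489.5833 um^4
Step 2: Convert E to consistent units (1 GPa = 1000 uN/um^2).
E = 130 GPa = 130000 uN/um^2
Step 3: Calculate tip deflection.
delta = F * L^3 / (3 * E * I)
delta = 74.9 * 297^3 / (3 * 130000 * 489.5833)
delta = 10.2768 um


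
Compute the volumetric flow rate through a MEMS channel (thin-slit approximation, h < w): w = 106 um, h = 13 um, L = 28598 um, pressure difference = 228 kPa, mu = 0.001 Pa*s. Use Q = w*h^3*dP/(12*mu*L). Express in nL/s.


Step 1: Convert all dimensions to SI (meters).
w = 106e-6 m, h = 13e-6 m, L = 28598e-6 m, dP = 228e3 Pa
Step 2: Q = w * h^3 * dP / (12 * mu * L)
Q = 106e-6 * (13e-6)^3 * 228e3 / (12 * 0.001 * 28598e-6) = 1.5472264e-10 m^3/s
Step 3: Convert Q from m^3/s to nL/s (1 m^3 = 1e12 nL, so multiply by 1e12).
Q = 154.723 nL/s


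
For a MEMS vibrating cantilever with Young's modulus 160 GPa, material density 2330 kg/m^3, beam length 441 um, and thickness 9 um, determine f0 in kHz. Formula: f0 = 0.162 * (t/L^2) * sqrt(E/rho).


Step 1: Convert units to SI.
t_SI = 9e-6 m, L_SI = 441e-6 m
Step 2: Calculate sqrt(E/rho).
sqrt(160e9 / 2330) = 8286.71 m/s
Step 3: Compute f0.
f0 = 0.162 * 9e-6 / (441e-6)^2 * 8286.71 = 62124.4 Hz = 62.12 kHz


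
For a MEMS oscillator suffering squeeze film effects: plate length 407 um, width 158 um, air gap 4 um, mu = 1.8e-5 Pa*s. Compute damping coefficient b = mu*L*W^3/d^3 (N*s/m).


Step 1: Convert to SI.
L = 407e-6 m, W = 158e-6 m, d = 4e-6 m
Step 2: W^3 = (158e-6)^3 = 3.94e-12 m^3
Step 3: d^3 = (4e-6)^3 = 6.40e-17 m^3
Step 4: b = 1.8e-5 * 407e-6 * 3.94e-12 / 6.40e-17
b = 4.52e-04 N*s/m


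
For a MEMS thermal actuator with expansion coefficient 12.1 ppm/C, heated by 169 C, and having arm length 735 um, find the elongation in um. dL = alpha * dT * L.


Step 1: Convert CTE: alpha = 12.1 ppm/C = 12.1e-6 /C
Step 2: dL = 12.1e-6 * 169 * 735
dL = 1.503 um


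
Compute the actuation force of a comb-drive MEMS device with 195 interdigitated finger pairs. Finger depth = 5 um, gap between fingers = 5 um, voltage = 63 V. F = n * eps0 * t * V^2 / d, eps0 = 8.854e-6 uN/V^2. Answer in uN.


Step 1: Parameters: n=195, eps0=8.854e-6 uN/V^2, t=5 um, V=63 V, d=5 um
Step 2: V^2 = 3969
Step 3: F = 195 * 8.854e-6 * 5 * 3969 / 5
F = 6.853 uN


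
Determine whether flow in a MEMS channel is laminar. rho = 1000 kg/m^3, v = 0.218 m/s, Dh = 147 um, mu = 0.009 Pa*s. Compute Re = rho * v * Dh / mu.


Step 1: Convert Dh to meters: Dh = 147e-6 m
Step 2: Re = rho * v * Dh / mu
Re = 1000 * 0.218 * 147e-6 / 0.009
Re = 3.561
Since Re = 3.561 is below ~2300, the flow is laminar.


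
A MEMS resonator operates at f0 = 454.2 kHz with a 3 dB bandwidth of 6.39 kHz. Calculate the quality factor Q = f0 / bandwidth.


Step 1: Q = f0 / bandwidth
Step 2: Q = 454.2 / 6.39
Q = 71.1


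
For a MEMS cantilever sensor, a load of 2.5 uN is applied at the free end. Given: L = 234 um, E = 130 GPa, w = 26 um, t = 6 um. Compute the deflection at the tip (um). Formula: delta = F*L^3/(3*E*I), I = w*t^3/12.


Step 1: Calculate the second moment of area.
I = w * t^3 / 12 = 26 * 6^3 / 12 = 468.0 um^4
Step 2: Convert E to consistent units (1 GPa = 1000 uN/um^2).
E = 130 GPa = 130000 uN/um^2
Step 3: Calculate tip deflection.
delta = F * L^3 / (3 * E * I)
delta = 2.5 * 234^3 / (3 * 130000 * 468.0)
delta = 0.1755 um


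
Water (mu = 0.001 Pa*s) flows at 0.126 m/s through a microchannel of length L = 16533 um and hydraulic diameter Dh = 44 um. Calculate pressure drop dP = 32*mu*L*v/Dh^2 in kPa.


Step 1: Convert to SI: L = 16533e-6 m, Dh = 44e-6 m
Step 2: dP = 32 * 0.001 * 16533e-6 * 0.126 / (44e-6)^2
Step 3: dP = 34432.36 Pa
Step 4: Convert to kPa: dP = 34.43 kPa


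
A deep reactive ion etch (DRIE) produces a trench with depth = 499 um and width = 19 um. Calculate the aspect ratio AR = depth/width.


Step 1: AR = depth / width
Step 2: AR = 499 / 19
AR = 26.3


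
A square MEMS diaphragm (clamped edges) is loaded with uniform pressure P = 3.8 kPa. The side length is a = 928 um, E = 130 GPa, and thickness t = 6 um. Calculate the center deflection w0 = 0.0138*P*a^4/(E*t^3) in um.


Step 1: Convert pressure to compatible units (E is in GPa, so P in GPa).
P = 3.8 kPa = 3.8e-6 GPa
Step 2: Compute numerator: 0.0138 * P * a^4.
a^4 = 928^4 = 741637881856
numerator = 0.0138 * 3.8e-6 * 741637881856 = 3.88915e+04
Step 3: Compute denominator: E * t^3 = 130 * 6^3 = 28080
Step 4: w0 = numerator / denominator = 3.88915e+04 / 28080 = 1.385 um


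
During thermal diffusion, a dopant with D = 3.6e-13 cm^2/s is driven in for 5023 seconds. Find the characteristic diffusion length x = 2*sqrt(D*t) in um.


Step 1: Compute D*t = 3.6e-13 * 5023 = 1.80828e-09 cm^2
Step 2: sqrt(D*t) = 4.252e-05 cm
Step 3: x = 2 * 4.252e-05 cm = 8.504e-05 cm
Step 4: Convert to um (1 cm = 1e4 um): x = 0.85 um


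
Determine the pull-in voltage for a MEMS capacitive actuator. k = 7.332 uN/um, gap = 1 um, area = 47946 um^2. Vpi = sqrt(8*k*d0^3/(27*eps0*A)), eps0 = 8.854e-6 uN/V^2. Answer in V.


Step 1: Compute numerator: 8 * k * d0^3 = 8 * 7.332 * 1^3 = 58.656
Step 2: Compute denominator: 27 * eps0 * A = 27 * 8.854e-6 * 47946 = 11.461875
Step 3: Vpi = sqrt(58.656 / 11.461875)
Vpi = 2.26 V


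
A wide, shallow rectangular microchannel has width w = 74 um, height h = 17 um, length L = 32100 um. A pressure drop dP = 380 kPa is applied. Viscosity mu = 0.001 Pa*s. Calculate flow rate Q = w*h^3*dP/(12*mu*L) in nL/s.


Step 1: Convert all dimensions to SI (meters).
w = 74e-6 m, h = 17e-6 m, L = 32100e-6 m, dP = 380e3 Pa
Step 2: Q = w * h^3 * dP / (12 * mu * L)
Q = 74e-6 * (17e-6)^3 * 380e3 / (12 * 0.001 * 32100e-6) = 3.586541e-10 m^3/s
Step 3: Convert Q from m^3/s to nL/s (1 m^3 = 1e12 nL, so multiply by 1e12).
Q = 358.654 nL/s


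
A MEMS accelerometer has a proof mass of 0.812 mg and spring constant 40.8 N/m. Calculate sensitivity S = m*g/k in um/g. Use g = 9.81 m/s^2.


Step 1: Convert mass: m = 0.812 mg = 8.12e-07 kg
Step 2: S = m * g / k = 8.12e-07 * 9.81 / 40.8
Step 3: S = 1.95e-07 m/g
Step 4: Convert to um/g: S = 0.195 um/g


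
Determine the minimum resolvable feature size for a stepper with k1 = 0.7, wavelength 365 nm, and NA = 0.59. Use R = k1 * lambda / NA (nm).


Step 1: Identify values: k1 = 0.7, lambda = 365 nm, NA = 0.59
Step 2: R = k1 * lambda / NA
R = 0.7 * 365 / 0.59
R = 433.1 nm


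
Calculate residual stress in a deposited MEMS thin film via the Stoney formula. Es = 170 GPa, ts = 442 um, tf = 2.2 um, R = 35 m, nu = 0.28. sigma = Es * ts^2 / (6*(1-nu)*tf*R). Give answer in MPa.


Step 1: Compute numerator: Es * ts^2 = 170 * 442^2 = 33211880 (GPa*um^2)
Step 2: Compute denominator (R in um): 6*(1-nu)*tf*R = 6*0.72*2.2*35e6 = 332640000.0 (um^2)
Step 3: sigma (GPa) = 33211880 / 332640000.0 = 9.9843e-02 GPa
Step 4: Convert to MPa (x1000): sigma = 99.8 MPa


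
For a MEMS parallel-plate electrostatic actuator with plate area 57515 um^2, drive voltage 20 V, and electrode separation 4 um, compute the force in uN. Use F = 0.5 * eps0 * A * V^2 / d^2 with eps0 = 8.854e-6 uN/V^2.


Step 1: Identify parameters.
eps0 = 8.854e-6 uN/V^2, A = 57515 um^2, V = 20 V, d = 4 um
Step 2: Compute V^2 = 20^2 = 400
Step 3: Compute d^2 = 4^2 = 16
Step 4: F = 0.5 * 8.854e-6 * 57515 * 400 / 16
F = 6.365 uN


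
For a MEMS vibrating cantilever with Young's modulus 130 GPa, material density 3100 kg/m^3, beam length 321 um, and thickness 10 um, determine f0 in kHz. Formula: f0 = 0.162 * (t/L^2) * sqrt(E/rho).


Step 1: Convert units to SI.
t_SI = 10e-6 m, L_SI = 321e-6 m
Step 2: Calculate sqrt(E/rho).
sqrt(130e9 / 3100) = 6475.76 m/s
Step 3: Compute f0.
f0 = 0.162 * 10e-6 / (321e-6)^2 * 6475.76 = 101811.2 Hz = 101.81 kHz


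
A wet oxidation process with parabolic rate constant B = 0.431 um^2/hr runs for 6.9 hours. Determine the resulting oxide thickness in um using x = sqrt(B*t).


Step 1: Compute B*t = 0.431 * 6.9 = 2.9739
Step 2: x = sqrt(2.9739)
x = 1.724 um


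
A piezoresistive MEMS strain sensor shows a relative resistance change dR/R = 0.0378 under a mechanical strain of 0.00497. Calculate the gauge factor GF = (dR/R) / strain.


Step 1: Identify values.
dR/R = 0.0378, strain = 0.00497
Step 2: GF = (dR/R) / strain = 0.0378 / 0.00497
GF = 7.6


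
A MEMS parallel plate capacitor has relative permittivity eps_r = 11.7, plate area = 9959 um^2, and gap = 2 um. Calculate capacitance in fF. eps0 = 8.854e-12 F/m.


Step 1: Convert area to m^2: A = 9959e-12 m^2
Step 2: Convert gap to m: d = 2e-6 m
Step 3: C = eps0 * eps_r * A / d
C = 8.854e-12 * 11.7 * 9959e-12 / 2e-6
Step 4: Convert to fF (multiply by 1e15).
C = 515.84 fF


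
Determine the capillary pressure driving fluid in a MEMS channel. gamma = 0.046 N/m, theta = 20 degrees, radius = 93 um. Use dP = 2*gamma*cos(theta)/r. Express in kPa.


Step 1: cos(20 deg) = 0.9397
Step 2: Convert r to m: r = 93e-6 m
Step 3: dP = 2 * 0.046 * 0.9397 / 93e-6 = 929.6 Pa
Step 4: Convert Pa to kPa (divide by 1000).
dP = 0.93 kPa


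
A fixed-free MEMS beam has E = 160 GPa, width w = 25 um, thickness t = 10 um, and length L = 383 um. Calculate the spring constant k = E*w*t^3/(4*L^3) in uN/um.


Step 1: Convert E to consistent units (1 GPa = 1000 uN/um^2).
E = 160 GPa = 160000 uN/um^2
Step 2: Compute t^3 = 10^3 = 1000
Step 3: Compute L^3 = 383^3 = 56181887
Step 4: k = 160000 * 25 * 1000 / (4 * 56181887)
k = 17.7993 uN/um


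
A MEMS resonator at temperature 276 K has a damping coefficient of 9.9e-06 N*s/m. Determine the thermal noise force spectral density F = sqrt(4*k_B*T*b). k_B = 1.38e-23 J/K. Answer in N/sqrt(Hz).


Step 1: Compute 4 * k_B * T * b
= 4 * 1.38e-23 * 276 * 9.9e-06
= 1.5083e-25 N^2/Hz
Step 2: F_noise = sqrt(1.5083e-25)
F_noise = 3.88e-13 N/sqrt(Hz)


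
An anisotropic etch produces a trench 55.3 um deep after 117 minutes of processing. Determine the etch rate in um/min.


Step 1: Etch rate = depth / time
Step 2: rate = 55.3 / 117
rate = 0.473 um/min


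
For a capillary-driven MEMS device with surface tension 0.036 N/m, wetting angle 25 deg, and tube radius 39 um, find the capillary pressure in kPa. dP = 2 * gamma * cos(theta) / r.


Step 1: cos(25 deg) = 0.9063
Step 2: Convert r to m: r = 39e-6 m
Step 3: dP = 2 * 0.036 * 0.9063 / 39e-6 = 1673.2 Pa
Step 4: Convert Pa to kPa (divide by 1000).
dP = 1.67 kPa


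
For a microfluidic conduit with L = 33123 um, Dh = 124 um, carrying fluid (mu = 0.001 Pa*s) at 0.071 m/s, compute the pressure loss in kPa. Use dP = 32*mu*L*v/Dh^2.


Step 1: Convert to SI: L = 33123e-6 m, Dh = 124e-6 m
Step 2: dP = 32 * 0.001 * 33123e-6 * 0.071 / (124e-6)^2
Step 3: dP = 4894.35 Pa
Step 4: Convert to kPa: dP = 4.89 kPa


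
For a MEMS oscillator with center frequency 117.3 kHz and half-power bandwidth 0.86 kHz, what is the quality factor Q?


Step 1: Q = f0 / bandwidth
Step 2: Q = 117.3 / 0.86
Q = 136.4


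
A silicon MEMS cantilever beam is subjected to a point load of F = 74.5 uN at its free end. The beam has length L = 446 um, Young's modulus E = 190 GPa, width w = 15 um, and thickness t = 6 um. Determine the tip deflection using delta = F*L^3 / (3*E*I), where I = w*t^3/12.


Step 1: Calculate the second moment of area.
I = w * t^3 / 12 = 15 * 6^3 / 12 = 270.0 um^4
Step 2: Convert E to consistent units (1 GPa = 1000 uN/um^2).
E = 190 GPa = 190000 uN/um^2
Step 3: Calculate tip deflection.
delta = F * L^3 / (3 * E * I)
delta = 74.5 * 446^3 / (3 * 190000 * 270.0)
delta = 42.946 um


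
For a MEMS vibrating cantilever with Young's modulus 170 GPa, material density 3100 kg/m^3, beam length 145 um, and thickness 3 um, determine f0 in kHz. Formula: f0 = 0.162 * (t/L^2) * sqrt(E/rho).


Step 1: Convert units to SI.
t_SI = 3e-6 m, L_SI = 145e-6 m
Step 2: Calculate sqrt(E/rho).
sqrt(170e9 / 3100) = 7405.32 m/s
Step 3: Compute f0.
f0 = 0.162 * 3e-6 / (145e-6)^2 * 7405.32 = 171176.5 Hz = 171.18 kHz


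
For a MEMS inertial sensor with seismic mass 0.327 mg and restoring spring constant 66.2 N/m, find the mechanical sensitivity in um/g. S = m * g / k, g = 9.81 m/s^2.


Step 1: Convert mass: m = 0.327 mg = 3.27e-07 kg
Step 2: S = m * g / k = 3.27e-07 * 9.81 / 66.2
Step 3: S = 4.85e-08 m/g
Step 4: Convert to um/g: S = 0.048 um/g


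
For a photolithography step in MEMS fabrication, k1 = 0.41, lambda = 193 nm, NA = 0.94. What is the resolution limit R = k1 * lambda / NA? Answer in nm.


Step 1: Identify values: k1 = 0.41, lambda = 193 nm, NA = 0.94
Step 2: R = k1 * lambda / NA
R = 0.41 * 193 / 0.94
R = 84.2 nm


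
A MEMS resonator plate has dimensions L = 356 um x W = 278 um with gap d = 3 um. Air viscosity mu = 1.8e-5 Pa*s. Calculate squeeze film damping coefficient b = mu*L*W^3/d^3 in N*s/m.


Step 1: Convert to SI.
L = 356e-6 m, W = 278e-6 m, d = 3e-6 m
Step 2: W^3 = (278e-6)^3 = 2.15e-11 m^3
Step 3: d^3 = (3e-6)^3 = 2.70e-17 m^3
Step 4: b = 1.8e-5 * 356e-6 * 2.15e-11 / 2.70e-17
b = 5.10e-03 N*s/m


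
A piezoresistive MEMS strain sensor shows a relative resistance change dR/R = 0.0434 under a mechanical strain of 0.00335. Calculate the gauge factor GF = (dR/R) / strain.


Step 1: Identify values.
dR/R = 0.0434, strain = 0.00335
Step 2: GF = (dR/R) / strain = 0.0434 / 0.00335
GF = 13.0


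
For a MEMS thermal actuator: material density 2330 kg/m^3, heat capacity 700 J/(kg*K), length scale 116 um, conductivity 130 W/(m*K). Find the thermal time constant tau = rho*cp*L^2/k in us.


Step 1: Convert L to m: L = 116e-6 m
Step 2: L^2 = (116e-6)^2 = 1.3456e-08 m^2
Step 3: tau = 2330 * 700 * 1.3456e-08 / 130 = 1.6882105e-04 s
Step 4: Convert to microseconds (multiply by 1e6).
tau = 168.821 us


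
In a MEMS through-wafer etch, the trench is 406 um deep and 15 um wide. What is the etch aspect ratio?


Step 1: AR = depth / width
Step 2: AR = 406 / 15
AR = 27.1


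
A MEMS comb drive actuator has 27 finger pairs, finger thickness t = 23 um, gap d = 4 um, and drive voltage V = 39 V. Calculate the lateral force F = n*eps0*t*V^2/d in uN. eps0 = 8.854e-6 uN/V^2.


Step 1: Parameters: n=27, eps0=8.854e-6 uN/V^2, t=23 um, V=39 V, d=4 um
Step 2: V^2 = 1521
Step 3: F = 27 * 8.854e-6 * 23 * 1521 / 4
F = 2.091 uN


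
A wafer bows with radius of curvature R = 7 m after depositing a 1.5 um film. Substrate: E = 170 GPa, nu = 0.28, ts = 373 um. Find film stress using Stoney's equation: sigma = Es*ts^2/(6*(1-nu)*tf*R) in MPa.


Step 1: Compute numerator: Es * ts^2 = 170 * 373^2 = 23651930 (GPa*um^2)
Step 2: Compute denominator (R in um): 6*(1-nu)*tf*R = 6*0.72*1.5*7e6 = 45360000.0 (um^2)
Step 3: sigma (GPa) = 23651930 / 45360000.0 = 5.21427e-01 GPa
Step 4: Convert to MPa (x1000): sigma = 521.4 MPa


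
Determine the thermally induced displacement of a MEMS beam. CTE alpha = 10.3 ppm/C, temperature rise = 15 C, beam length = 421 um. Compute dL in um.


Step 1: Convert CTE: alpha = 10.3 ppm/C = 10.3e-6 /C
Step 2: dL = 10.3e-6 * 15 * 421
dL = 0.065 um


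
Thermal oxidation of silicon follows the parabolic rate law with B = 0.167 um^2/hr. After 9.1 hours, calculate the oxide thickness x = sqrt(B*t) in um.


Step 1: Compute B*t = 0.167 * 9.1 = 1.5197
Step 2: x = sqrt(1.5197)
x = 1.233 um


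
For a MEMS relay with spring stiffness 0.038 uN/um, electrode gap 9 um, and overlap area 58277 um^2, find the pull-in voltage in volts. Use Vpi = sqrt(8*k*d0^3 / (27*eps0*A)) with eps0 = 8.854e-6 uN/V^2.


Step 1: Compute numerator: 8 * k * d0^3 = 8 * 0.038 * 9^3 = 221.616
Step 2: Compute denominator: 27 * eps0 * A = 27 * 8.854e-6 * 58277 = 13.931583
Step 3: Vpi = sqrt(221.616 / 13.931583)
Vpi = 3.99 V


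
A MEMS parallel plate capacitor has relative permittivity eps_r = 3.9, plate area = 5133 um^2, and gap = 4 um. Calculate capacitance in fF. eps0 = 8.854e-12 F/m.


Step 1: Convert area to m^2: A = 5133e-12 m^2
Step 2: Convert gap to m: d = 4e-6 m
Step 3: C = eps0 * eps_r * A / d
C = 8.854e-12 * 3.9 * 5133e-12 / 4e-6
Step 4: Convert to fF (multiply by 1e15).
C = 44.31 fF


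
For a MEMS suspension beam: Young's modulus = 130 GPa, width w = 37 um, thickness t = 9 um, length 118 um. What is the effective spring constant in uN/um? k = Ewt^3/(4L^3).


Step 1: Convert E to consistent units (1 GPa = 1000 uN/um^2).
E = 130 GPa = 130000 uN/um^2
Step 2: Compute t^3 = 9^3 = 729
Step 3: Compute L^3 = 118^3 = 1643032
Step 4: k = 130000 * 37 * 729 / (4 * 1643032)
k = 533.5395 uN/um


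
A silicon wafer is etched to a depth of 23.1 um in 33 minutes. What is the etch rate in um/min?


Step 1: Etch rate = depth / time
Step 2: rate = 23.1 / 33
rate = 0.7 um/min


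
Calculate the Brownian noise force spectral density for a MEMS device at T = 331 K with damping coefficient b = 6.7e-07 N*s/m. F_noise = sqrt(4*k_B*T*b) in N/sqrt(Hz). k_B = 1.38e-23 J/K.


Step 1: Compute 4 * k_B * T * b
= 4 * 1.38e-23 * 331 * 6.7e-07
= 1.2242e-26 N^2/Hz
Step 2: F_noise = sqrt(1.2242e-26)
F_noise = 1.11e-13 N/sqrt(Hz)


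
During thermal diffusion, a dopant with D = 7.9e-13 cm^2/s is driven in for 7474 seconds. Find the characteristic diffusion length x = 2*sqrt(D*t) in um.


Step 1: Compute D*t = 7.9e-13 * 7474 = 5.90446e-09 cm^2
Step 2: sqrt(D*t) = 7.68405e-05 cm
Step 3: x = 2 * 7.68405e-05 cm = 1.53681e-04 cm
Step 4: Convert to um (1 cm = 1e4 um): x = 1.537 um


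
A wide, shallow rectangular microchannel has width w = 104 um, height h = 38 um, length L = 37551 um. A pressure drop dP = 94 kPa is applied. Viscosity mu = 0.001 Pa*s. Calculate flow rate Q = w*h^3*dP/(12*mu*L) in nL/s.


Step 1: Convert all dimensions to SI (meters).
w = 104e-6 m, h = 38e-6 m, L = 37551e-6 m, dP = 94e3 Pa
Step 2: Q = w * h^3 * dP / (12 * mu * L)
Q = 104e-6 * (38e-6)^3 * 94e3 / (12 * 0.001 * 37551e-6) = 1.19044471e-09 m^3/s
Step 3: Convert Q from m^3/s to nL/s (1 m^3 = 1e12 nL, so multiply by 1e12).
Q = 1190.445 nL/s


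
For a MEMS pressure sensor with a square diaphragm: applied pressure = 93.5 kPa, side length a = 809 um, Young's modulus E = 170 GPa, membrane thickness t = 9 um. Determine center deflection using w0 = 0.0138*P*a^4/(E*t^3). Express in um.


Step 1: Convert pressure to compatible units (E is in GPa, so P in GPa).
P = 93.5 kPa = 93.5e-6 GPa
Step 2: Compute numerator: 0.0138 * P * a^4.
a^4 = 809^4 = 428345379361
numerator = 0.0138 * 93.5e-6 * 428345379361 = 5.52694e+05
Step 3: Compute denominator: E * t^3 = 170 * 9^3 = 123930
Step 4: w0 = numerator / denominator = 5.52694e+05 / 123930 = 4.4597 um


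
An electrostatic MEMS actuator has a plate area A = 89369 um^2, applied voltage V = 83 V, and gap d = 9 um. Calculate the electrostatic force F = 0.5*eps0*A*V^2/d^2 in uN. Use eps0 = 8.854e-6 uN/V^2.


Step 1: Identify parameters.
eps0 = 8.854e-6 uN/V^2, A = 89369 um^2, V = 83 V, d = 9 um
Step 2: Compute V^2 = 83^2 = 6889
Step 3: Compute d^2 = 9^2 = 81
Step 4: F = 0.5 * 8.854e-6 * 89369 * 6889 / 81
F = 33.649 uN


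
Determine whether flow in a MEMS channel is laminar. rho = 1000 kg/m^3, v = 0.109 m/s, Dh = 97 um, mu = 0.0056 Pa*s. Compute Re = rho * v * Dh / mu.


Step 1: Convert Dh to meters: Dh = 97e-6 m
Step 2: Re = rho * v * Dh / mu
Re = 1000 * 0.109 * 97e-6 / 0.0056
Re = 1.888
Since Re = 1.888 is below ~2300, the flow is laminar.


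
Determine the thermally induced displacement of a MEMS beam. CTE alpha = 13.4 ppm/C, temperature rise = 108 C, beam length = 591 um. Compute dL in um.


Step 1: Convert CTE: alpha = 13.4 ppm/C = 13.4e-6 /C
Step 2: dL = 13.4e-6 * 108 * 591
dL = 0.8553 um


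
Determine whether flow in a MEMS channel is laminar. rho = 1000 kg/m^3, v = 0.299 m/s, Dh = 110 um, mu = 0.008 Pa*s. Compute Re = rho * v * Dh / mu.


Step 1: Convert Dh to meters: Dh = 110e-6 m
Step 2: Re = rho * v * Dh / mu
Re = 1000 * 0.299 * 110e-6 / 0.008
Re = 4.111
Since Re = 4.111 is below ~2300, the flow is laminar.


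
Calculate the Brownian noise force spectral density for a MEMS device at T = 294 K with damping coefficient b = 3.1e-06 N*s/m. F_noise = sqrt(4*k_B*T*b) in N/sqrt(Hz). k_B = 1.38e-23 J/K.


Step 1: Compute 4 * k_B * T * b
= 4 * 1.38e-23 * 294 * 3.1e-06
= 5.0309e-26 N^2/Hz
Step 2: F_noise = sqrt(5.0309e-26)
F_noise = 2.24e-13 N/sqrt(Hz)


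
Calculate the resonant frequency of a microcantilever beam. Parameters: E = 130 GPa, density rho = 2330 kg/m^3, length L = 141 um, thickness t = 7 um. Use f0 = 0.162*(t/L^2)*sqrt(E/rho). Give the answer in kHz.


Step 1: Convert units to SI.
t_SI = 7e-6 m, L_SI = 141e-6 m
Step 2: Calculate sqrt(E/rho).
sqrt(130e9 / 2330) = 7469.54 m/s
Step 3: Compute f0.
f0 = 0.162 * 7e-6 / (141e-6)^2 * 7469.54 = 426058.0 Hz = 426.06 kHz


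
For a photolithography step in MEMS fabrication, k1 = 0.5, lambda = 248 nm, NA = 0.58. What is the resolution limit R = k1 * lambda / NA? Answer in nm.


Step 1: Identify values: k1 = 0.5, lambda = 248 nm, NA = 0.58
Step 2: R = k1 * lambda / NA
R = 0.5 * 248 / 0.58
R = 213.8 nm
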